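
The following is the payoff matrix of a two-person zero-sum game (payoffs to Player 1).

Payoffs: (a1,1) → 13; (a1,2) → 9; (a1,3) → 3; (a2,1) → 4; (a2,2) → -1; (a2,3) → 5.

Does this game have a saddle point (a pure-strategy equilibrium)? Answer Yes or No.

Row minima: a1 → 3, a2 → -1; maximin = 3.
Column maxima: 1 → 13, 2 → 9, 3 → 5; minimax = 5.
3 ≠ 5, so no pure-strategy equilibrium exists.

No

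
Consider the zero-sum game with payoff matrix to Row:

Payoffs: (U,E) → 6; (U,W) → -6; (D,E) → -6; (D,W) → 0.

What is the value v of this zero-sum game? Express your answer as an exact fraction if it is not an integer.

Row minima: U → -6, D → -6; maximin = -6.
Column maxima: E → 6, W → 0; minimax = 0.
-6 ≠ 0, so there is no saddle point; optimal play is mixed.
Let Row play U with probability p. Expected payoff against E: 6p + (-6)(1−p) = 12p − 6; against W: (-6)p + 0(1−p) = −6p.
Setting these equal: 12p − 6 = −6p ⇒ 18p = 6 ⇒ p = 1/3, and the value is (12)·(1/3) − 6 = -2.
For Column: with q = P(E), equating U's and D's payoffs gives 12q − 6 = −6q ⇒ q = 1/3.

-2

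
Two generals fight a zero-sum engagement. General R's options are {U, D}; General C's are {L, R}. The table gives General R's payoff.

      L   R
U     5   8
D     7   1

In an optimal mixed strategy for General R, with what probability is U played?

Row minima: U → 5, D → 1; maximin = 5.
Column maxima: L → 7, R → 8; minimax = 7.
5 ≠ 7, so there is no saddle point; optimal play is mixed.
Let General R play U with probability p. Expected payoff against L: 5p + 7(1−p) = −2p + 7; against R: 8p + 1(1−p) = 7p + 1.
Setting these equal: −2p + 7 = 7p + 1 ⇒ −9p = -6 ⇒ p = 2/3, and the value is (-2)·(2/3) + 7 = 17/3.
For General C: with q = P(L), equating U's and D's payoffs gives −3q + 8 = 6q + 1 ⇒ q = 7/9.

2/3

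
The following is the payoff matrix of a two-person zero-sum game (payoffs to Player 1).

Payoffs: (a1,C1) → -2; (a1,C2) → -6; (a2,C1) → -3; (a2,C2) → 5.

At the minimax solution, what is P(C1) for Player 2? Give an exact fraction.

Row minima: a1 → -6, a2 → -3; maximin = -3.
Column maxima: C1 → -2, C2 → 5; minimax = -2.
-3 ≠ -2, so there is no saddle point; optimal play is mixed.
Let Player 1 play a1 with probability p. Expected payoff against C1: (-2)p + (-3)(1−p) = p − 3; against C2: (-6)p + 5(1−p) = −11p + 5.
Setting these equal: p − 3 = −11p + 5 ⇒ 12p = 8 ⇒ p = 2/3, and the value is (1)·(2/3) − 3 = -7/3.
For Player 2: with q = P(C1), equating a1's and a2's payoffs gives 4q − 6 = −8q + 5 ⇒ q = 11/12.

11/12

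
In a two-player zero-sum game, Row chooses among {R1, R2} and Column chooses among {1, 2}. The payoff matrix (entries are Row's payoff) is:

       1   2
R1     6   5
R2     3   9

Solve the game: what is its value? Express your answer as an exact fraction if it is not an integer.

39/7

Row minima: R1 → 5, R2 → 3; maximin = 5.
Column maxima: 1 → 6, 2 → 9; minimax = 6.
5 ≠ 6, so there is no saddle point; optimal play is mixed.
Let Row play R1 with probability p. Expected payoff against 1: 6p + 3(1−p) = 3p + 3; against 2: 5p + 9(1−p) = −4p + 9.
Setting these equal: 3p + 3 = −4p + 9 ⇒ 7p = 6 ⇒ p = 6/7, and the value is (3)·(6/7) + 3 = 39/7.
For Column: with q = P(1), equating R1's and R2's payoffs gives q + 5 = −6q + 9 ⇒ q = 4/7.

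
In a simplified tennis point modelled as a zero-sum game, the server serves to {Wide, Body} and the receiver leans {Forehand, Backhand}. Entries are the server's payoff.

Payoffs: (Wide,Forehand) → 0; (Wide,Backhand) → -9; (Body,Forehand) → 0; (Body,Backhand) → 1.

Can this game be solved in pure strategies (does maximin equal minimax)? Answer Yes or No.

Yes

Row minima: Wide → -9, Body → 0; maximin = 0.
Column maxima: Forehand → 0, Backhand → 1; minimax = 0.
maximin = minimax = 0, so a saddle point exists.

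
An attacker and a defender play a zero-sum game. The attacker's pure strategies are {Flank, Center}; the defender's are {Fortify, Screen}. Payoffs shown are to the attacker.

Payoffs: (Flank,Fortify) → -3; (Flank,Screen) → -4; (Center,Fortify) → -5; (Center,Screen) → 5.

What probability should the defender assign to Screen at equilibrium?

Row minima: Flank → -4, Center → -5; maximin = -4.
Column maxima: Fortify → -3, Screen → 5; minimax = -3.
-4 ≠ -3, so there is no saddle point; optimal play is mixed.
Let the attacker play Flank with probability p. Expected payoff against Fortify: (-3)p + (-5)(1−p) = 2p − 5; against Screen: (-4)p + 5(1−p) = −9p + 5.
Setting these equal: 2p − 5 = −9p + 5 ⇒ 11p = 10 ⇒ p = 10/11, and the value is (2)·(10/11) − 5 = -35/11.
For the defender: with q = P(Fortify), equating Flank's and Center's payoffs gives q − 4 = −10q + 5 ⇒ q = 9/11.

2/11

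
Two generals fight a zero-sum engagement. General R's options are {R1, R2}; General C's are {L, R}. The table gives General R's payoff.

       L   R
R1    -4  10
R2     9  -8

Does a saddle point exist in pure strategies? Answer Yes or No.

No

Row minima: R1 → -4, R2 → -8; maximin = -4.
Column maxima: L → 9, R → 10; minimax = 9.
-4 ≠ 9, so no pure-strategy equilibrium exists.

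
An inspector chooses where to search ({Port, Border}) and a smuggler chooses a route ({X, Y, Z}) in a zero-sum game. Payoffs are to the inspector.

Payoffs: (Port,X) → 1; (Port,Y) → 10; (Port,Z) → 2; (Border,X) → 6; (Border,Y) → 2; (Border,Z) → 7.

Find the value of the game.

58/13

Row minima: Port → 1, Border → 2; maximin = 2.
Column maxima: X → 6, Y → 10, Z → 7; minimax = 6.
2 ≠ 6, so there is no saddle point; optimal play is mixed.
Z is strictly dominated by X (it gives the inspector strictly more in every row), so the smuggler never plays it.
On the remaining 2×2 (Port, Border vs X, Y):
Let the inspector play Port with probability p. Expected payoff against X: 1p + 6(1−p) = −5p + 6; against Y: 10p + 2(1−p) = 8p + 2.
Setting these equal: −5p + 6 = 8p + 2 ⇒ −13p = -4 ⇒ p = 4/13, and the value is (-5)·(4/13) + 6 = 58/13.
For the smuggler: with q = P(X), equating Port's and Border's payoffs gives −9q + 10 = 4q + 2 ⇒ q = 8/13.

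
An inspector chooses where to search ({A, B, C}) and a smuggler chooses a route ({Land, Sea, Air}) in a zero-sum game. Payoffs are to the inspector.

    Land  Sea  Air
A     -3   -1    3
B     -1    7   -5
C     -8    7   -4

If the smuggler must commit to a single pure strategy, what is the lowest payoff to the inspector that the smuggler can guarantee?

-1

Column maxima: Land → -1, Sea → 7, Air → 3.
The smallest of these is -1.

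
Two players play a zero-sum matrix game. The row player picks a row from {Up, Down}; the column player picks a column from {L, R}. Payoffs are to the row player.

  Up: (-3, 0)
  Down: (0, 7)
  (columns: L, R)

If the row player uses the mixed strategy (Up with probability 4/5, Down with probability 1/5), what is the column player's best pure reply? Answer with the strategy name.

If the column player plays L, the row player's expected payoff is (4/5)·(-3) + (1/5)·0 = -12/5.
If the column player plays R, the row player's expected payoff is (4/5)·0 + (1/5)·7 = 7/5.
The column player minimizes the row player's payoff; the smallest is -12/5, so the best response is L.

L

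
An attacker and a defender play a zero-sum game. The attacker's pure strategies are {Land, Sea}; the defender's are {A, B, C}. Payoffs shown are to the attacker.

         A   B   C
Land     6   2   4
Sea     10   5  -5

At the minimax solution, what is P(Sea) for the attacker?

1/6

Row minima: Land → 2, Sea → -5; maximin = 2.
Column maxima: A → 10, B → 5, C → 4; minimax = 4.
2 ≠ 4, so there is no saddle point; optimal play is mixed.
A is strictly dominated by B (it gives the attacker strictly more in every row), so the defender never plays it.
On the remaining 2×2 (Land, Sea vs B, C):
Let the attacker play Land with probability p. Expected payoff against B: 2p + 5(1−p) = −3p + 5; against C: 4p + (-5)(1−p) = 9p − 5.
Setting these equal: −3p + 5 = 9p − 5 ⇒ −12p = -10 ⇒ p = 5/6, and the value is (-3)·(5/6) + 5 = 5/2.
For the defender: with q = P(B), equating Land's and Sea's payoffs gives −2q + 4 = 10q − 5 ⇒ q = 3/4.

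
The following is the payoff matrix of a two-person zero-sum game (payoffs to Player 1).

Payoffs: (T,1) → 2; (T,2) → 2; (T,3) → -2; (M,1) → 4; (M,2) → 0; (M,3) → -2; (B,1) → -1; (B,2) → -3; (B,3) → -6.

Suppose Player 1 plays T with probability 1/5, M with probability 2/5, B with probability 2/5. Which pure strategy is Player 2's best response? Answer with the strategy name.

If Player 2 plays 1, Player 1's expected payoff is (1/5)·2 + (2/5)·4 + (2/5)·(-1) = 8/5.
If Player 2 plays 2, Player 1's expected payoff is (1/5)·2 + (2/5)·0 + (2/5)·(-3) = -4/5.
If Player 2 plays 3, Player 1's expected payoff is (1/5)·(-2) + (2/5)·(-2) + (2/5)·(-6) = -18/5.
Player 2 minimizes Player 1's payoff; the smallest is -18/5, so the best response is 3.

3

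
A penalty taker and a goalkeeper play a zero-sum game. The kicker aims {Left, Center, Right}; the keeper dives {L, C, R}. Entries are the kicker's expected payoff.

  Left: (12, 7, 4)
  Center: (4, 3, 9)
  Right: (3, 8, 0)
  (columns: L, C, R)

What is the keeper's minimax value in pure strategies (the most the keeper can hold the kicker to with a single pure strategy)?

8

Column maxima: L → 12, C → 8, R → 9.
The smallest of these is 8.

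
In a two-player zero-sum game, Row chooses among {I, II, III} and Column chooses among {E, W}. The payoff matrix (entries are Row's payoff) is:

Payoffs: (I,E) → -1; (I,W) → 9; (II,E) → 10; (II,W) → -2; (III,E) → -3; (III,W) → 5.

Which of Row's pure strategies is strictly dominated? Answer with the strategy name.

I gives a strictly higher payoff than III against every column: -1 > -3, 9 > 5.
So III is strictly dominated and Row never plays it.

III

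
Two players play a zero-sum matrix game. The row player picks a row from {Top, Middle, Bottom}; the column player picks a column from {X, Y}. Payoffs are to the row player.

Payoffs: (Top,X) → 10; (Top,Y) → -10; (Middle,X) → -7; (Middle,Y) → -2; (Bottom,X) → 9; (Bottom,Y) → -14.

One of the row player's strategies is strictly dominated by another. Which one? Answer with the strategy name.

Bottom

Top gives a strictly higher payoff than Bottom against every column: 10 > 9, -10 > -14.
So Bottom is strictly dominated and the row player never plays it.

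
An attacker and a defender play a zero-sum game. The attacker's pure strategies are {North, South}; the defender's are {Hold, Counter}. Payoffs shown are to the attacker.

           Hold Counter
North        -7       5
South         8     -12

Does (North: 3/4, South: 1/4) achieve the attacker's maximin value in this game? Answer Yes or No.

No

Against Hold this mix gives (3/4)·(-7) + (1/4)·8 = -13/4.
Against Counter this mix gives (3/4)·5 + (1/4)·(-12) = 3/4.
The defender will play Hold, holding the attacker to -13/4. Shifting weight toward the row that does better against Hold would raise this floor (the equalizing mix achieves -11/8 against both Hold and Counter), so the proposed strategy is not optimal.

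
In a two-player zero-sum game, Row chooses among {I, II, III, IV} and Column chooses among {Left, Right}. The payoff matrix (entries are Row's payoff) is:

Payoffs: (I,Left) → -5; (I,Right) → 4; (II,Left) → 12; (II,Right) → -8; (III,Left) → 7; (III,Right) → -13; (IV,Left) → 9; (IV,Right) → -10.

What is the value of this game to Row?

Row minima: I → -5, II → -8, III → -13, IV → -10; maximin = -5.
Column maxima: Left → 12, Right → 4; minimax = 4.
-5 ≠ 4, so there is no saddle point; optimal play is mixed.
III is strictly dominated by II, so Row never plays it.
IV is strictly dominated by II, so Row never plays it.
On the remaining 2×2 (I, II vs Left, Right):
Let Row play I with probability p. Expected payoff against Left: (-5)p + 12(1−p) = −17p + 12; against Right: 4p + (-8)(1−p) = 12p − 8.
Setting these equal: −17p + 12 = 12p − 8 ⇒ −29p = -20 ⇒ p = 20/29, and the value is (-17)·(20/29) + 12 = 8/29.
For Column: with q = P(Left), equating I's and II's payoffs gives −9q + 4 = 20q − 8 ⇒ q = 12/29.

8/29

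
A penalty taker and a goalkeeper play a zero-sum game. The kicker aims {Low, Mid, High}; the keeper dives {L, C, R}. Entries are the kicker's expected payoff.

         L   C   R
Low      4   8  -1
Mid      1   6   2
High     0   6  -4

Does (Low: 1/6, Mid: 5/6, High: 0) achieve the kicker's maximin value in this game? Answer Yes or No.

Against L this mix gives (1/6)·4 + (5/6)·1 = 3/2.
Against C this mix gives (1/6)·8 + (5/6)·6 = 19/3.
Against R this mix gives (1/6)·(-1) + (5/6)·2 = 3/2.
All of the keeper's active replies (L, R) yield 3/2, and no column does worse for the kicker. The mix makes the keeper indifferent and guarantees 3/2, so it is optimal.

Yes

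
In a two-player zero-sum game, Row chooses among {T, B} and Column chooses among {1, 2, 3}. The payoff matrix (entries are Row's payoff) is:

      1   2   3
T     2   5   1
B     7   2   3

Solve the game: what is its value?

13/5

Row minima: T → 1, B → 2; maximin = 2.
Column maxima: 1 → 7, 2 → 5, 3 → 3; minimax = 3.
2 ≠ 3, so there is no saddle point; optimal play is mixed.
1 is strictly dominated by 3 (it gives Row strictly more in every row), so Column never plays it.
On the remaining 2×2 (T, B vs 2, 3):
Let Row play T with probability p. Expected payoff against 2: 5p + 2(1−p) = 3p + 2; against 3: 1p + 3(1−p) = −2p + 3.
Setting these equal: 3p + 2 = −2p + 3 ⇒ 5p = 1 ⇒ p = 1/5, and the value is (3)·(1/5) + 2 = 13/5.
For Column: with q = P(2), equating T's and B's payoffs gives 4q + 1 = −q + 3 ⇒ q = 2/5.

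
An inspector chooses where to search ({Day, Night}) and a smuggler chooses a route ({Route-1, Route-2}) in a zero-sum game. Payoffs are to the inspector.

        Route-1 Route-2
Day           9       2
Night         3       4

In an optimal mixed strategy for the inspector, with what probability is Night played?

Row minima: Day → 2, Night → 3; maximin = 3.
Column maxima: Route-1 → 9, Route-2 → 4; minimax = 4.
3 ≠ 4, so there is no saddle point; optimal play is mixed.
Let the inspector play Day with probability p. Expected payoff against Route-1: 9p + 3(1−p) = 6p + 3; against Route-2: 2p + 4(1−p) = −2p + 4.
Setting these equal: 6p + 3 = −2p + 4 ⇒ 8p = 1 ⇒ p = 1/8, and the value is (6)·(1/8) + 3 = 15/4.
For the smuggler: with q = P(Route-1), equating Day's and Night's payoffs gives 7q + 2 = −q + 4 ⇒ q = 1/4.

7/8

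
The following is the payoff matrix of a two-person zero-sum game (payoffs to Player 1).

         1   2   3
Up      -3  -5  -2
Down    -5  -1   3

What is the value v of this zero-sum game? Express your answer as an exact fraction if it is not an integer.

Row minima: Up → -5, Down → -5; maximin = -5.
Column maxima: 1 → -3, 2 → -1, 3 → 3; minimax = -3.
-5 ≠ -3, so there is no saddle point; optimal play is mixed.
3 is strictly dominated by 1 (it gives Player 1 strictly more in every row), so Player 2 never plays it.
On the remaining 2×2 (Up, Down vs 1, 2):
Let Player 1 play Up with probability p. Expected payoff against 1: (-3)p + (-5)(1−p) = 2p − 5; against 2: (-5)p + (-1)(1−p) = −4p − 1.
Setting these equal: 2p − 5 = −4p − 1 ⇒ 6p = 4 ⇒ p = 2/3, and the value is (2)·(2/3) − 5 = -11/3.
For Player 2: with q = P(1), equating Up's and Down's payoffs gives 2q − 5 = −4q − 1 ⇒ q = 2/3.

-11/3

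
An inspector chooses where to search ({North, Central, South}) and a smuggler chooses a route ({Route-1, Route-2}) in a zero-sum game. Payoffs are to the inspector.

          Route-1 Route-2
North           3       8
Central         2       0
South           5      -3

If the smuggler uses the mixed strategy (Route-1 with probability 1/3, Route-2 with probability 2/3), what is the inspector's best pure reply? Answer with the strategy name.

North

Expected payoff of North: (1/3)·3 + (2/3)·8 = 19/3.
Expected payoff of Central: (1/3)·2 + (2/3)·0 = 2/3.
Expected payoff of South: (1/3)·5 + (2/3)·(-3) = -1/3.
The largest is 19/3, so the inspector's best response is North.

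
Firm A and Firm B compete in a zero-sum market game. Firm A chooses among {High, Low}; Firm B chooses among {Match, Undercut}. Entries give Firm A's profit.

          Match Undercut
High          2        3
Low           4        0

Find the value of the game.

12/5

Row minima: High → 2, Low → 0; maximin = 2.
Column maxima: Match → 4, Undercut → 3; minimax = 3.
2 ≠ 3, so there is no saddle point; optimal play is mixed.
Let Firm A play High with probability p. Expected payoff against Match: 2p + 4(1−p) = −2p + 4; against Undercut: 3p + 0(1−p) = 3p.
Setting these equal: −2p + 4 = 3p ⇒ −5p = -4 ⇒ p = 4/5, and the value is (-2)·(4/5) + 4 = 12/5.
For Firm B: with q = P(Match), equating High's and Low's payoffs gives −q + 3 = 4q ⇒ q = 3/5.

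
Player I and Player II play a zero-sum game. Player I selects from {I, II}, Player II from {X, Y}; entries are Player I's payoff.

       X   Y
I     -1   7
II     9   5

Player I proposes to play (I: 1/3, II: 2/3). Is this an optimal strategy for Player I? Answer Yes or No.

Yes

Against X this mix gives (1/3)·(-1) + (2/3)·9 = 17/3.
Against Y this mix gives (1/3)·7 + (2/3)·5 = 17/3.
All of Player II's active replies (X, Y) yield 17/3, and no column does worse for Player I. The mix makes Player II indifferent and guarantees 17/3, so it is optimal.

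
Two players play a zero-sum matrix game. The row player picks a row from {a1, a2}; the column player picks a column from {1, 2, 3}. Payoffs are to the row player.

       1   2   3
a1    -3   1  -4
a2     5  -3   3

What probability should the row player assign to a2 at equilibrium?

Row minima: a1 → -4, a2 → -3; maximin = -3.
Column maxima: 1 → 5, 2 → 1, 3 → 3; minimax = 1.
-3 ≠ 1, so there is no saddle point; optimal play is mixed.
1 is strictly dominated by 3 (it gives the row player strictly more in every row), so the column player never plays it.
On the remaining 2×2 (a1, a2 vs 2, 3):
Let the row player play a1 with probability p. Expected payoff against 2: 1p + (-3)(1−p) = 4p − 3; against 3: (-4)p + 3(1−p) = −7p + 3.
Setting these equal: 4p − 3 = −7p + 3 ⇒ 11p = 6 ⇒ p = 6/11, and the value is (4)·(6/11) − 3 = -9/11.
For the column player: with q = P(2), equating a1's and a2's payoffs gives 5q − 4 = −6q + 3 ⇒ q = 7/11.

5/11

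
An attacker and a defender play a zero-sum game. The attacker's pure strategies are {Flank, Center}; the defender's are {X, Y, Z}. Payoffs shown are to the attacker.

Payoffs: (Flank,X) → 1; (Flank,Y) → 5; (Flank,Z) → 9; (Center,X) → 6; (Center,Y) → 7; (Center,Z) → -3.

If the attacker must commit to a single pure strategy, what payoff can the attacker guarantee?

1

Row minima: Flank → 1, Center → -3.
The best of these is 1.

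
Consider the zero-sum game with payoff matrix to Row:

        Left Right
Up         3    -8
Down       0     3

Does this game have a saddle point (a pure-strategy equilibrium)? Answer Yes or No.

Row minima: Up → -8, Down → 0; maximin = 0.
Column maxima: Left → 3, Right → 3; minimax = 3.
0 ≠ 3, so no pure-strategy equilibrium exists.

No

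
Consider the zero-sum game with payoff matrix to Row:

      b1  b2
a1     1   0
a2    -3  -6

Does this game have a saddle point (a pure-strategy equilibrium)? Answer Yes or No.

Row minima: a1 → 0, a2 → -6; maximin = 0.
Column maxima: b1 → 1, b2 → 0; minimax = 0.
maximin = minimax = 0, so a saddle point exists.

Yes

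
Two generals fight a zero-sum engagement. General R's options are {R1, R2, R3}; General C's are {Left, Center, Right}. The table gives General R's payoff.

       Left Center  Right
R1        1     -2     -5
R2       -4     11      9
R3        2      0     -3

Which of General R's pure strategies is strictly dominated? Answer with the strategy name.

R1

R3 gives a strictly higher payoff than R1 against every column: 2 > 1, 0 > -2, -3 > -5.
So R1 is strictly dominated and General R never plays it.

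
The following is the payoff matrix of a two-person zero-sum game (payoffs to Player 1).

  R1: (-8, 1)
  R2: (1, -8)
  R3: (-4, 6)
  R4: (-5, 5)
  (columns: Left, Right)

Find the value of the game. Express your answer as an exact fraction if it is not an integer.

Row minima: R1 → -8, R2 → -8, R3 → -4, R4 → -5; maximin = -4.
Column maxima: Left → 1, Right → 6; minimax = 1.
-4 ≠ 1, so there is no saddle point; optimal play is mixed.
R1 is strictly dominated by R3, so Player 1 never plays it.
R4 is strictly dominated by R3, so Player 1 never plays it.
On the remaining 2×2 (R2, R3 vs Left, Right):
Let Player 1 play R2 with probability p. Expected payoff against Left: 1p + (-4)(1−p) = 5p − 4; against Right: (-8)p + 6(1−p) = −14p + 6.
Setting these equal: 5p − 4 = −14p + 6 ⇒ 19p = 10 ⇒ p = 10/19, and the value is (5)·(10/19) − 4 = -26/19.
For Player 2: with q = P(Left), equating R2's and R3's payoffs gives 9q − 8 = −10q + 6 ⇒ q = 14/19.

-26/19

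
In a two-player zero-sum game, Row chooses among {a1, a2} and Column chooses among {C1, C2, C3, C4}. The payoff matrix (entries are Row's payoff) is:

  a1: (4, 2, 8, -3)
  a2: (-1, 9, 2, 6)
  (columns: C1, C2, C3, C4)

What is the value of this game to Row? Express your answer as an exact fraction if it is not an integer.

Row minima: a1 → -3, a2 → -1; maximin = -1.
Column maxima: C1 → 4, C2 → 9, C3 → 8, C4 → 6; minimax = 4.
-1 ≠ 4, so there is no saddle point; optimal play is mixed.
C2 is strictly dominated by C4 (it gives Row strictly more in every row), so Column never plays it.
C3 is strictly dominated by C1 (it gives Row strictly more in every row), so Column never plays it.
On the remaining 2×2 (a1, a2 vs C1, C4):
Let Row play a1 with probability p. Expected payoff against C1: 4p + (-1)(1−p) = 5p − 1; against C4: (-3)p + 6(1−p) = −9p + 6.
Setting these equal: 5p − 1 = −9p + 6 ⇒ 14p = 7 ⇒ p = 1/2, and the value is (5)·(1/2) − 1 = 3/2.
For Column: with q = P(C1), equating a1's and a2's payoffs gives 7q − 3 = −7q + 6 ⇒ q = 9/14.

3/2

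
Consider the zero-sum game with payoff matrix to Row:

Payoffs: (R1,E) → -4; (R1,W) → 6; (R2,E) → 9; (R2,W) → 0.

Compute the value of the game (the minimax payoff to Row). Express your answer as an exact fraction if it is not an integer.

54/19

Row minima: R1 → -4, R2 → 0; maximin = 0.
Column maxima: E → 9, W → 6; minimax = 6.
0 ≠ 6, so there is no saddle point; optimal play is mixed.
Let Row play R1 with probability p. Expected payoff against E: (-4)p + 9(1−p) = −13p + 9; against W: 6p + 0(1−p) = 6p.
Setting these equal: −13p + 9 = 6p ⇒ −19p = -9 ⇒ p = 9/19, and the value is (-13)·(9/19) + 9 = 54/19.
For Column: with q = P(E), equating R1's and R2's payoffs gives −10q + 6 = 9q ⇒ q = 6/19.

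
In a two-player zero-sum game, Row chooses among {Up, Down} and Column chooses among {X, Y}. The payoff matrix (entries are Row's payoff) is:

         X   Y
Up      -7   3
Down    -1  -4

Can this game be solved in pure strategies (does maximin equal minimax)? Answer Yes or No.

Row minima: Up → -7, Down → -4; maximin = -4.
Column maxima: X → -1, Y → 3; minimax = -1.
-4 ≠ -1, so no pure-strategy equilibrium exists.

No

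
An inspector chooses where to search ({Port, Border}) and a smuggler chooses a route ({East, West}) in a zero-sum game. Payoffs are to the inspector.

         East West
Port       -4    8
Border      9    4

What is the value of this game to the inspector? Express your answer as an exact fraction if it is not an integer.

Row minima: Port → -4, Border → 4; maximin = 4.
Column maxima: East → 9, West → 8; minimax = 8.
4 ≠ 8, so there is no saddle point; optimal play is mixed.
Let the inspector play Port with probability p. Expected payoff against East: (-4)p + 9(1−p) = −13p + 9; against West: 8p + 4(1−p) = 4p + 4.
Setting these equal: −13p + 9 = 4p + 4 ⇒ −17p = -5 ⇒ p = 5/17, and the value is (-13)·(5/17) + 9 = 88/17.
For the smuggler: with q = P(East), equating Port's and Border's payoffs gives −12q + 8 = 5q + 4 ⇒ q = 4/17.

88/17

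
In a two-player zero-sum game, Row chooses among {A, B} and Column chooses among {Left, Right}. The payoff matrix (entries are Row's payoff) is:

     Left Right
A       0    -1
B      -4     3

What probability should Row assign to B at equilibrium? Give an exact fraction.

Row minima: A → -1, B → -4; maximin = -1.
Column maxima: Left → 0, Right → 3; minimax = 0.
-1 ≠ 0, so there is no saddle point; optimal play is mixed.
Let Row play A with probability p. Expected payoff against Left: 0p + (-4)(1−p) = 4p − 4; against Right: (-1)p + 3(1−p) = −4p + 3.
Setting these equal: 4p − 4 = −4p + 3 ⇒ 8p = 7 ⇒ p = 7/8, and the value is (4)·(7/8) − 4 = -1/2.
For Column: with q = P(Left), equating A's and B's payoffs gives q − 1 = −7q + 3 ⇒ q = 1/2.

1/8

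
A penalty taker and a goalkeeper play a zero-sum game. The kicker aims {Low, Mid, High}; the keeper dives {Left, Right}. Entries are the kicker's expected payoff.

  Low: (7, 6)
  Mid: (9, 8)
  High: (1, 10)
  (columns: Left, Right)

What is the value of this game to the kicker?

41/5

Row minima: Low → 6, Mid → 8, High → 1; maximin = 8.
Column maxima: Left → 9, Right → 10; minimax = 9.
8 ≠ 9, so there is no saddle point; optimal play is mixed.
Low is strictly dominated by Mid, so the kicker never plays it.
On the remaining 2×2 (Mid, High vs Left, Right):
Let the kicker play Mid with probability p. Expected payoff against Left: 9p + 1(1−p) = 8p + 1; against Right: 8p + 10(1−p) = −2p + 10.
Setting these equal: 8p + 1 = −2p + 10 ⇒ 10p = 9 ⇒ p = 9/10, and the value is (8)·(9/10) + 1 = 41/5.
For the keeper: with q = P(Left), equating Mid's and High's payoffs gives q + 8 = −9q + 10 ⇒ q = 1/5.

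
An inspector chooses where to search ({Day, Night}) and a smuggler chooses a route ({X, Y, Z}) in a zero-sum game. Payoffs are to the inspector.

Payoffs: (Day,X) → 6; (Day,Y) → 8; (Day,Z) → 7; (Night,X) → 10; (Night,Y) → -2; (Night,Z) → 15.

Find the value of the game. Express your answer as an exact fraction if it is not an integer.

46/7

Row minima: Day → 6, Night → -2; maximin = 6.
Column maxima: X → 10, Y → 8, Z → 15; minimax = 8.
6 ≠ 8, so there is no saddle point; optimal play is mixed.
Z is strictly dominated by X (it gives the inspector strictly more in every row), so the smuggler never plays it.
On the remaining 2×2 (Day, Night vs X, Y):
Let the inspector play Day with probability p. Expected payoff against X: 6p + 10(1−p) = −4p + 10; against Y: 8p + (-2)(1−p) = 10p − 2.
Setting these equal: −4p + 10 = 10p − 2 ⇒ −14p = -12 ⇒ p = 6/7, and the value is (-4)·(6/7) + 10 = 46/7.
For the smuggler: with q = P(X), equating Day's and Night's payoffs gives −2q + 8 = 12q − 2 ⇒ q = 5/7.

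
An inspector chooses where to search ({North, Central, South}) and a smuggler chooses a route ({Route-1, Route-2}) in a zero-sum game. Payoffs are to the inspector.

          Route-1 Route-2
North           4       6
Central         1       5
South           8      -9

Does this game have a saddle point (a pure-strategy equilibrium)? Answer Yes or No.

Row minima: North → 4, Central → 1, South → -9; maximin = 4.
Column maxima: Route-1 → 8, Route-2 → 6; minimax = 6.
4 ≠ 6, so no pure-strategy equilibrium exists.

No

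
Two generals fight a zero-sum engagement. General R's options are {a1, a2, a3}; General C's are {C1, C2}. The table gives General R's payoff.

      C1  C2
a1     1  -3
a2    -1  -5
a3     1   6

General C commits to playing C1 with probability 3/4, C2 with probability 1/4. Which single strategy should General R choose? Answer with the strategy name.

Expected payoff of a1: (3/4)·1 + (1/4)·(-3) = 0.
Expected payoff of a2: (3/4)·(-1) + (1/4)·(-5) = -2.
Expected payoff of a3: (3/4)·1 + (1/4)·6 = 9/4.
The largest is 9/4, so General R's best response is a3.

a3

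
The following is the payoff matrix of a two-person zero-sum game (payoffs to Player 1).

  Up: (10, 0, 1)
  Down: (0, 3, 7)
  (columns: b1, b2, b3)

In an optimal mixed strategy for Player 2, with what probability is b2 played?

Row minima: Up → 0, Down → 0; maximin = 0.
Column maxima: b1 → 10, b2 → 3, b3 → 7; minimax = 3.
0 ≠ 3, so there is no saddle point; optimal play is mixed.
b3 is strictly dominated by b2 (it gives Player 1 strictly more in every row), so Player 2 never plays it.
On the remaining 2×2 (Up, Down vs b1, b2):
Let Player 1 play Up with probability p. Expected payoff against b1: 10p + 0(1−p) = 10p; against b2: 0p + 3(1−p) = −3p + 3.
Setting these equal: 10p = −3p + 3 ⇒ 13p = 3 ⇒ p = 3/13, and the value is (10)·(3/13) = 30/13.
For Player 2: with q = P(b1), equating Up's and Down's payoffs gives 10q = −3q + 3 ⇒ q = 3/13.

10/13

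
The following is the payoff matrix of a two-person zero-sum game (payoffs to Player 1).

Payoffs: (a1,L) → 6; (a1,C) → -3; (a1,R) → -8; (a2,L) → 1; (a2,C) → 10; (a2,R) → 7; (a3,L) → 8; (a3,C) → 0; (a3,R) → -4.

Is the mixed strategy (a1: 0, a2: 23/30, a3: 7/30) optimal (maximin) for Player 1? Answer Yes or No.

No

Against L this mix gives (23/30)·1 + (7/30)·8 = 79/30.
Against C this mix gives (23/30)·10 + (7/30)·0 = 23/3.
Against R this mix gives (23/30)·7 + (7/30)·(-4) = 133/30.
Player 2 will play L, holding Player 1 to 79/30. Shifting weight toward the row that does better against L would raise this floor (the equalizing mix achieves 10/3 against both L and R), so the proposed strategy is not optimal.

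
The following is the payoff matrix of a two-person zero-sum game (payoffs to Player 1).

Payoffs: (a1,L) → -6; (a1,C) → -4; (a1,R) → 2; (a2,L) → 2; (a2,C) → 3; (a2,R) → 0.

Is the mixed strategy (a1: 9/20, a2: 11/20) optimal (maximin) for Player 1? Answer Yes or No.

Against L this mix gives (9/20)·(-6) + (11/20)·2 = -8/5.
Against C this mix gives (9/20)·(-4) + (11/20)·3 = -3/20.
Against R this mix gives (9/20)·2 + (11/20)·0 = 9/10.
Player 2 will play L, holding Player 1 to -8/5. Shifting weight toward the row that does better against L would raise this floor (the equalizing mix achieves 2/5 against both L and R), so the proposed strategy is not optimal.

No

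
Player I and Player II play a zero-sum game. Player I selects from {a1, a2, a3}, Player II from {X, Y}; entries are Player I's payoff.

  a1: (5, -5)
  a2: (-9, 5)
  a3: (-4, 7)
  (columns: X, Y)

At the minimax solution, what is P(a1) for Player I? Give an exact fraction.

11/21

Row minima: a1 → -5, a2 → -9, a3 → -4; maximin = -4.
Column maxima: X → 5, Y → 7; minimax = 5.
-4 ≠ 5, so there is no saddle point; optimal play is mixed.
a2 is strictly dominated by a3, so Player I never plays it.
On the remaining 2×2 (a1, a3 vs X, Y):
Let Player I play a1 with probability p. Expected payoff against X: 5p + (-4)(1−p) = 9p − 4; against Y: (-5)p + 7(1−p) = −12p + 7.
Setting these equal: 9p − 4 = −12p + 7 ⇒ 21p = 11 ⇒ p = 11/21, and the value is (9)·(11/21) − 4 = 5/7.
For Player II: with q = P(X), equating a1's and a3's payoffs gives 10q − 5 = −11q + 7 ⇒ q = 4/7.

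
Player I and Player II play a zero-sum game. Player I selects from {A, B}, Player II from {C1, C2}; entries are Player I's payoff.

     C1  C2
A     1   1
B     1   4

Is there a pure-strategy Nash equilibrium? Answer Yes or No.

Row minima: A → 1, B → 1; maximin = 1.
Column maxima: C1 → 1, C2 → 4; minimax = 1.
maximin = minimax = 1, so a saddle point exists.

Yes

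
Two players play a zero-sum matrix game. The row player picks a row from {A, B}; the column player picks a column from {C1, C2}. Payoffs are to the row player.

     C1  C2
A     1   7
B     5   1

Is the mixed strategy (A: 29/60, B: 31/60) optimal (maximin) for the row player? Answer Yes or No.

No

Against C1 this mix gives (29/60)·1 + (31/60)·5 = 46/15.
Against C2 this mix gives (29/60)·7 + (31/60)·1 = 39/10.
The column player will play C1, holding the row player to 46/15. Shifting weight toward the row that does better against C1 would raise this floor (the equalizing mix achieves 17/5 against both C1 and C2), so the proposed strategy is not optimal.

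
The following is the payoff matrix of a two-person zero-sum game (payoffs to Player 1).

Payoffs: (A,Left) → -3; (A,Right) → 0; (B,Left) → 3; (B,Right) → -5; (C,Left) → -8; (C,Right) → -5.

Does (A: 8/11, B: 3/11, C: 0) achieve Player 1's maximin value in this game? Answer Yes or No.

Against Left this mix gives (8/11)·(-3) + (3/11)·3 = -15/11.
Against Right this mix gives (8/11)·0 + (3/11)·(-5) = -15/11.
All of Player 2's active replies (Left, Right) yield -15/11, and no column does worse for Player 1. The mix makes Player 2 indifferent and guarantees -15/11, so it is optimal.

Yes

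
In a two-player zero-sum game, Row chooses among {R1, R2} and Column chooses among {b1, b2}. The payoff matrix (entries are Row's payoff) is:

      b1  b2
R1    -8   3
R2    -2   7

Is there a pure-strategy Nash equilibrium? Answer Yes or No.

Yes

Row minima: R1 → -8, R2 → -2; maximin = -2.
Column maxima: b1 → -2, b2 → 7; minimax = -2.
maximin = minimax = -2, so a saddle point exists.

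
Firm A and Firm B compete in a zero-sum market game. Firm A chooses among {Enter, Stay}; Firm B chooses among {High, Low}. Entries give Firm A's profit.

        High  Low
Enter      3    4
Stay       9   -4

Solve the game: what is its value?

24/7

Row minima: Enter → 3, Stay → -4; maximin = 3.
Column maxima: High → 9, Low → 4; minimax = 4.
3 ≠ 4, so there is no saddle point; optimal play is mixed.
Let Firm A play Enter with probability p. Expected payoff against High: 3p + 9(1−p) = −6p + 9; against Low: 4p + (-4)(1−p) = 8p − 4.
Setting these equal: −6p + 9 = 8p − 4 ⇒ −14p = -13 ⇒ p = 13/14, and the value is (-6)·(13/14) + 9 = 24/7.
For Firm B: with q = P(High), equating Enter's and Stay's payoffs gives −q + 4 = 13q − 4 ⇒ q = 4/7.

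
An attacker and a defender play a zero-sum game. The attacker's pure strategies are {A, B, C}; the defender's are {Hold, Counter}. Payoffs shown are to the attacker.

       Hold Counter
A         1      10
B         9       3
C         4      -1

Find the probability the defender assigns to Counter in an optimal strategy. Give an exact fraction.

Row minima: A → 1, B → 3, C → -1; maximin = 3.
Column maxima: Hold → 9, Counter → 10; minimax = 9.
3 ≠ 9, so there is no saddle point; optimal play is mixed.
C is strictly dominated by B, so the attacker never plays it.
On the remaining 2×2 (A, B vs Hold, Counter):
Let the attacker play A with probability p. Expected payoff against Hold: 1p + 9(1−p) = −8p + 9; against Counter: 10p + 3(1−p) = 7p + 3.
Setting these equal: −8p + 9 = 7p + 3 ⇒ −15p = -6 ⇒ p = 2/5, and the value is (-8)·(2/5) + 9 = 29/5.
For the defender: with q = P(Hold), equating A's and B's payoffs gives −9q + 10 = 6q + 3 ⇒ q = 7/15.

8/15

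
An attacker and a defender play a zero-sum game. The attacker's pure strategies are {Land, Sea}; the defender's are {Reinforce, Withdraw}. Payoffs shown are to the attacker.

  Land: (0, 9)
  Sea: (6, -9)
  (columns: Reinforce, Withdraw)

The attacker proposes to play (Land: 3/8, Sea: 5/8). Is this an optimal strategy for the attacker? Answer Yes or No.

No

Against Reinforce this mix gives (3/8)·0 + (5/8)·6 = 15/4.
Against Withdraw this mix gives (3/8)·9 + (5/8)·(-9) = -9/4.
The defender will play Withdraw, holding the attacker to -9/4. Shifting weight toward the row that does better against Withdraw would raise this floor (the equalizing mix achieves 9/4 against both Withdraw and Reinforce), so the proposed strategy is not optimal.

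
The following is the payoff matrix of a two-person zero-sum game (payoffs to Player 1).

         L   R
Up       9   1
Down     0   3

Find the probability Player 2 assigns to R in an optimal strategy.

9/11

Row minima: Up → 1, Down → 0; maximin = 1.
Column maxima: L → 9, R → 3; minimax = 3.
1 ≠ 3, so there is no saddle point; optimal play is mixed.
Let Player 1 play Up with probability p. Expected payoff against L: 9p + 0(1−p) = 9p; against R: 1p + 3(1−p) = −2p + 3.
Setting these equal: 9p = −2p + 3 ⇒ 11p = 3 ⇒ p = 3/11, and the value is (9)·(3/11) = 27/11.
For Player 2: with q = P(L), equating Up's and Down's payoffs gives 8q + 1 = −3q + 3 ⇒ q = 2/11.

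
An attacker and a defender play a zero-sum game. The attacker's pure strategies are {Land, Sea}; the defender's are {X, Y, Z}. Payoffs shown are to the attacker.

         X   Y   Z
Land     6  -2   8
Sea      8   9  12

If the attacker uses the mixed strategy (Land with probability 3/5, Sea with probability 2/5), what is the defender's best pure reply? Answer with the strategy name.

Y

If the defender plays X, the attacker's expected payoff is (3/5)·6 + (2/5)·8 = 34/5.
If the defender plays Y, the attacker's expected payoff is (3/5)·(-2) + (2/5)·9 = 12/5.
If the defender plays Z, the attacker's expected payoff is (3/5)·8 + (2/5)·12 = 48/5.
The defender minimizes the attacker's payoff; the smallest is 12/5, so the best response is Y.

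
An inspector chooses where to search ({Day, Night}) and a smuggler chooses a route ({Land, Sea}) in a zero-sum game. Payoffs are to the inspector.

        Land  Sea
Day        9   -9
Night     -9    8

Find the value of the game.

-9/35

Row minima: Day → -9, Night → -9; maximin = -9.
Column maxima: Land → 9, Sea → 8; minimax = 8.
-9 ≠ 8, so there is no saddle point; optimal play is mixed.
Let the inspector play Day with probability p. Expected payoff against Land: 9p + (-9)(1−p) = 18p − 9; against Sea: (-9)p + 8(1−p) = −17p + 8.
Setting these equal: 18p − 9 = −17p + 8 ⇒ 35p = 17 ⇒ p = 17/35, and the value is (18)·(17/35) − 9 = -9/35.
For the smuggler: with q = P(Land), equating Day's and Night's payoffs gives 18q − 9 = −17q + 8 ⇒ q = 17/35.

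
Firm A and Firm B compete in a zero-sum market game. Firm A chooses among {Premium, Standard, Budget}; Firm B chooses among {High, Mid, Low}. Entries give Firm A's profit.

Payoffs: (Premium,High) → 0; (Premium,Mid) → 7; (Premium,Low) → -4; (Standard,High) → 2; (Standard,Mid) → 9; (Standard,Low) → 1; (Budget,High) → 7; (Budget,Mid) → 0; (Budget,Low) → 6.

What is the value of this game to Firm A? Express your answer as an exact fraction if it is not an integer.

27/7

Row minima: Premium → -4, Standard → 1, Budget → 0; maximin = 1.
Column maxima: High → 7, Mid → 9, Low → 6; minimax = 6.
1 ≠ 6, so there is no saddle point; optimal play is mixed.
Premium is strictly dominated by Standard, so Firm A never plays it.
High is strictly dominated by Low (it gives Firm A strictly more in every row), so Firm B never plays it.
On the remaining 2×2 (Standard, Budget vs Mid, Low):
Let Firm A play Standard with probability p. Expected payoff against Mid: 9p + 0(1−p) = 9p; against Low: 1p + 6(1−p) = −5p + 6.
Setting these equal: 9p = −5p + 6 ⇒ 14p = 6 ⇒ p = 3/7, and the value is (9)·(3/7) = 27/7.
For Firm B: with q = P(Mid), equating Standard's and Budget's payoffs gives 8q + 1 = −6q + 6 ⇒ q = 5/14.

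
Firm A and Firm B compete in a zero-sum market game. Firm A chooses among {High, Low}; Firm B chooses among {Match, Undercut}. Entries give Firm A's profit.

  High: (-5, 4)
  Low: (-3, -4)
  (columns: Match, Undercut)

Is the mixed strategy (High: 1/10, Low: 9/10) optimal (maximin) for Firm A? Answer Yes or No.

Against Match this mix gives (1/10)·(-5) + (9/10)·(-3) = -16/5.
Against Undercut this mix gives (1/10)·4 + (9/10)·(-4) = -16/5.
All of Firm B's active replies (Match, Undercut) yield -16/5, and no column does worse for Firm A. The mix makes Firm B indifferent and guarantees -16/5, so it is optimal.

Yes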